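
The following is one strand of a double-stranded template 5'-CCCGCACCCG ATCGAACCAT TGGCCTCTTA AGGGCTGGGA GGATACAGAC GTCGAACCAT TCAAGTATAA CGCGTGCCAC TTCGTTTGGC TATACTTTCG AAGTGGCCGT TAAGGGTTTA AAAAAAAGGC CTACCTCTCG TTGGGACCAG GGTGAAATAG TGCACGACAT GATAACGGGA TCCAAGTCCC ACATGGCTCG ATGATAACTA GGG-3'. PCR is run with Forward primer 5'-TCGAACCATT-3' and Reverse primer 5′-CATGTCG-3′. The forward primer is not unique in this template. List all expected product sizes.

160 bp, 120 bp

The forward primer TCGAACCATT matches the top strand at positions 12–21, 52–61.
The reverse primer's reverse complement is CGACATG, matching at positions 165–171.
Each forward site pairs with the reverse site to give a product ending at position 171: sizes 160, 120 bp.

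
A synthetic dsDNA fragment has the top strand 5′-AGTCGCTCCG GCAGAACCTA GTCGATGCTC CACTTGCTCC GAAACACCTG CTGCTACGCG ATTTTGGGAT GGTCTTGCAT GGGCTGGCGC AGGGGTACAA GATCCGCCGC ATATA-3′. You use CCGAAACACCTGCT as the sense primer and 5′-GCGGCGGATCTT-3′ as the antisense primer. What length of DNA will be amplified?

72 bp

The forward primer matches the template at positions 39–52.
Reverse complement of the reverse primer: AAGATCCGCCGC. This occurs on the top strand at positions 99–110.
Amplicon spans positions 39–110: 72 bp.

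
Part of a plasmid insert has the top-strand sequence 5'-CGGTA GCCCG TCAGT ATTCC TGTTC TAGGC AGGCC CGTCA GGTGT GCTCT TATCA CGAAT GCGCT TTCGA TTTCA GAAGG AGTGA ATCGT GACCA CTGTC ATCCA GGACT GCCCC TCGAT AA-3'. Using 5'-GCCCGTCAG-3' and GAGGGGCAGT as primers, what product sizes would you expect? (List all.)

112 bp, 85 bp

The forward primer GCCCGTCAG matches the top strand at positions 6–14, 33–41.
The reverse primer's reverse complement is ACTGCCCCTC, matching at positions 108–117.
Each forward site pairs with the reverse site to give a product ending at position 117: sizes 112, 85 bp.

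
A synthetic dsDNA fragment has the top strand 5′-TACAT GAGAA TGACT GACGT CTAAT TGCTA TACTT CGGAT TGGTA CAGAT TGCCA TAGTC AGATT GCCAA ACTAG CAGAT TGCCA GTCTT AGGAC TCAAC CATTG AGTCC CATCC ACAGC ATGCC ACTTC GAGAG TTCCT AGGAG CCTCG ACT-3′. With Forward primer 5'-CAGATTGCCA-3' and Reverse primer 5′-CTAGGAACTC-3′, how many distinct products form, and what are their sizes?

The forward primer CAGATTGCCA matches the top strand at positions 46–55, 60–69, 76–85.
The reverse primer's reverse complement is GAGTTCCTAG, matching at positions 133–142.
Each forward site pairs with the reverse site to give a product ending at position 142: sizes 97, 83, 67 bp.

Three products: 97 bp, 83 bp, 67 bp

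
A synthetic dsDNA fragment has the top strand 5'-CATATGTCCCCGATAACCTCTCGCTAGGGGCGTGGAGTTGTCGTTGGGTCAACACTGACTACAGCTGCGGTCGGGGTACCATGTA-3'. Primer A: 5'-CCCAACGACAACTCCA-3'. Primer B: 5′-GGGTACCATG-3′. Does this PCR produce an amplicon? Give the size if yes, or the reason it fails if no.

No product — the primers' 3' ends point away from each other.

Primer A (CCCAACGACAACTCCA) has reverse complement TGGAGTTGTCGTTGGG, which matches the top strand at positions 33–48; primer A anneals to the top strand there with its 3' end pointing upstream toward position 33.
Primer B (GGGTACCATG) matches the top strand directly at positions 74–83; it anneals to the bottom strand with its 3' end pointing downstream toward position 83.
The 3' ends diverge (primer A extends toward position 1, primer B toward position 85), so the primers never converge on a shared product.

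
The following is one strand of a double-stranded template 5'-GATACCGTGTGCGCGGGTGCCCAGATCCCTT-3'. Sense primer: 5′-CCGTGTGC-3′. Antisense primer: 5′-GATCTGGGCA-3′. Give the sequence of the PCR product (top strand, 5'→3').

5'-CCGTGTGCGCGGGTGCCCAGATC-3'

Forward primer CCGTGTGC is found on the top strand at positions 5–12.
Taking the reverse complement of GATCTGGGCA gives TGCCCAGATC, found at positions 18–27 on the template; the primer anneals here to the top strand with its 3' end pointing upstream.
The product is the template from position 5 through 27 (23 bp).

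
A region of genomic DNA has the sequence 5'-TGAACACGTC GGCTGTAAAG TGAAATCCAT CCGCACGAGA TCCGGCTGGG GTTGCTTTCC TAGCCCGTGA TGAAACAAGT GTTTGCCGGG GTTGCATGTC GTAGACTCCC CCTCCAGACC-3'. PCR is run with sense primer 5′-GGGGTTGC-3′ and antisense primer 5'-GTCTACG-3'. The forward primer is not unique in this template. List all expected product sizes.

The forward primer GGGGTTGC matches the top strand at positions 48–55, 88–95.
The reverse primer's reverse complement is CGTAGAC, matching at positions 100–106.
Each forward site pairs with the reverse site to give a product ending at position 106: sizes 59, 19 bp.

59 bp, 19 bp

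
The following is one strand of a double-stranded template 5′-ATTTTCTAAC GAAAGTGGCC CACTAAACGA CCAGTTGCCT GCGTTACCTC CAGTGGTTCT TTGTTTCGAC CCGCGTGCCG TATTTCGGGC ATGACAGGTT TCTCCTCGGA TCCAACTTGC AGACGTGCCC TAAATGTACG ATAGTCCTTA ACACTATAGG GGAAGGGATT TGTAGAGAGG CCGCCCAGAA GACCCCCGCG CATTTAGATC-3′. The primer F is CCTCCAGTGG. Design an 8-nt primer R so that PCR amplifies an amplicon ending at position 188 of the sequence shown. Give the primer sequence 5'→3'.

5'-CTGGGCGG-3'

The forward primer binds at positions 47–56; the product's 3' end on the top strand is position 188.
The reverse primer anneals to the top strand over positions 181–188, i.e. to CCGCCCAG.
Its sequence written 5'→3' is the reverse complement: CTGGGCGG.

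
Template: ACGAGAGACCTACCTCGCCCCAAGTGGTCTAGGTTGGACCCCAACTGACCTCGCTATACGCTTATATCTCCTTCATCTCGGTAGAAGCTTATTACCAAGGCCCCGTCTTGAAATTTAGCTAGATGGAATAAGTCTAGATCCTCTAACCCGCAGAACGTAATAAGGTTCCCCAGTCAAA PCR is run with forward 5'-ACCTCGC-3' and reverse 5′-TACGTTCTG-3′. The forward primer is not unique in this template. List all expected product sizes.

148 bp, 112 bp

The forward primer ACCTCGC matches the top strand at positions 12–18, 48–54.
The reverse primer's reverse complement is CAGAACGTA, matching at positions 151–159.
Each forward site pairs with the reverse site to give a product ending at position 159: sizes 148, 112 bp.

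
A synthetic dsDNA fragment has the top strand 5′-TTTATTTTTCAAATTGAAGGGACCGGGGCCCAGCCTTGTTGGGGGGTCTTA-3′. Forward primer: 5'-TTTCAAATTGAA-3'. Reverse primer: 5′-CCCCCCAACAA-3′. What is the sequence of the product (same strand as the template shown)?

Forward primer TTTCAAATTGAA is found on the top strand at positions 7–18.
Taking the reverse complement of CCCCCCAACAA gives TTGTTGGGGGG, found at positions 36–46 on the template; the primer anneals here to the top strand with its 3' end pointing upstream.
The product is the template from position 7 through 46 (40 bp).

5'-TTTCAAATTGAAGGGACCGGGGCCCAGCCTTGTTGGGGGG-3'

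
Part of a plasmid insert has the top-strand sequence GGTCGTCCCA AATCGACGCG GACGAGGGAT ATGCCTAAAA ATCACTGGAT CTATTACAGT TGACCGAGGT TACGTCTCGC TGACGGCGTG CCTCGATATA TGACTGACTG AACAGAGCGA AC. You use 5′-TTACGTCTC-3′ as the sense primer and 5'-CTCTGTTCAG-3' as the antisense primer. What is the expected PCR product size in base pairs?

48 bp

Forward primer TTACGTCTC is found on the top strand at positions 70–78.
The reverse primer's reverse complement is CTGAACAGAG, which matches the template at positions 108–117.
Amplicon spans positions 70–117: 48 bp.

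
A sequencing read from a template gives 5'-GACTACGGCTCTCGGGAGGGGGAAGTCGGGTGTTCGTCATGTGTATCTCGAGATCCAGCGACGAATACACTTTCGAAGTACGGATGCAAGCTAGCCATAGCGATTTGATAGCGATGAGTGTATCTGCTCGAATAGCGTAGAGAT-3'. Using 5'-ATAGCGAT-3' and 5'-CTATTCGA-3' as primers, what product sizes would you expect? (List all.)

39 bp, 28 bp

The forward primer ATAGCGAT matches the top strand at positions 97–104, 108–115.
The reverse primer's reverse complement is TCGAATAG, matching at positions 128–135.
Each forward site pairs with the reverse site to give a product ending at position 135: sizes 39, 28 bp.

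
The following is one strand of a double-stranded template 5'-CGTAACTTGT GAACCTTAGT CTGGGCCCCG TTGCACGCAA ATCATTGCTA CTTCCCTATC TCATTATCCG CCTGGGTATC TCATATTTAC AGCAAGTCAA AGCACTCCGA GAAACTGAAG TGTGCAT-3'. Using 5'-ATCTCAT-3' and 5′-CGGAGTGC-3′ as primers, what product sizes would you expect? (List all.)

52 bp, 32 bp

The forward primer ATCTCAT matches the top strand at positions 58–64, 78–84.
The reverse primer's reverse complement is GCACTCCG, matching at positions 102–109.
Each forward site pairs with the reverse site to give a product ending at position 109: sizes 52, 32 bp.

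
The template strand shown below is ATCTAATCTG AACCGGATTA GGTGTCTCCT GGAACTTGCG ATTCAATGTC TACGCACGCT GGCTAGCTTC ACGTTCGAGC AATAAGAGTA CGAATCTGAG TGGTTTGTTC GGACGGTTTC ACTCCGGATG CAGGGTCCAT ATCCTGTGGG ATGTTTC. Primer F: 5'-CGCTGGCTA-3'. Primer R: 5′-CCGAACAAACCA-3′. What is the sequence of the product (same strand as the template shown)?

5'-CGCTGGCTAGCTTCACGTTCGAGCAATAAGAGTACGAATCTGAGTGGTTTGTTCGG-3'

The forward primer matches the template at positions 57–65.
Reverse complement of the reverse primer: TGGTTTGTTCGG. This occurs on the top strand at positions 101–112.
The product is the template from position 57 through 112 (56 bp).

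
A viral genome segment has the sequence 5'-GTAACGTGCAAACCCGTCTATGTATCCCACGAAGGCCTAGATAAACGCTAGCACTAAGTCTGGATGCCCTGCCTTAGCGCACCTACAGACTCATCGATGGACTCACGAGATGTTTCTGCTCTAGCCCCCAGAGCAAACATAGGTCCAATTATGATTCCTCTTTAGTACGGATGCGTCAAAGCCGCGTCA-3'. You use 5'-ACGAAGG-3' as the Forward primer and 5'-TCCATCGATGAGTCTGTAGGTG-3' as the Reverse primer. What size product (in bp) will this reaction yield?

Scanning the template, ACGAAGG occurs at positions 29–35; this primer anneals to the bottom strand there with its 3' end pointing downstream.
The reverse primer's reverse complement is CACCTACAGACTCATCGATGGA, which matches the template at positions 80–101.
Amplicon spans positions 29–101: 73 bp.

73 bp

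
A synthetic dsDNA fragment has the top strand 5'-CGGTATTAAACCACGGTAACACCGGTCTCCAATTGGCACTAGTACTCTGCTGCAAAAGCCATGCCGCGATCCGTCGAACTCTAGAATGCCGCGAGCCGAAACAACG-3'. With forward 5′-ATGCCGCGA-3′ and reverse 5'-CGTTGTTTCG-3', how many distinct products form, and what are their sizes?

Two products: 46 bp, 21 bp

The forward primer ATGCCGCGA matches the top strand at positions 61–69, 86–94.
The reverse primer's reverse complement is CGAAACAACG, matching at positions 97–106.
Each forward site pairs with the reverse site to give a product ending at position 106: sizes 46, 21 bp.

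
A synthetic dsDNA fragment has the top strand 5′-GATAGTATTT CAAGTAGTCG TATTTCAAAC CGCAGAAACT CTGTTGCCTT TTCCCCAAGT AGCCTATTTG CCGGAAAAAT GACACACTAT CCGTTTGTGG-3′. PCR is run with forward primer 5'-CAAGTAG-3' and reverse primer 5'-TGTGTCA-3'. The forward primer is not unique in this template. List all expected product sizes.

76 bp, 31 bp

The forward primer CAAGTAG matches the top strand at positions 11–17, 56–62.
The reverse primer's reverse complement is TGACACA, matching at positions 80–86.
Each forward site pairs with the reverse site to give a product ending at position 86: sizes 76, 31 bp.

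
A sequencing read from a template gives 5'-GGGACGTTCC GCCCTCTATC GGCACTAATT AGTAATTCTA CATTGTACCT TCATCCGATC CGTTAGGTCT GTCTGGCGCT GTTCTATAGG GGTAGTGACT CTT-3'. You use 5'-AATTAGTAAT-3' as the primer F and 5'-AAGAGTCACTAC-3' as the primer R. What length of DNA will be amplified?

77 bp

Forward primer AATTAGTAAT is found on the top strand at positions 27–36.
Reverse complement of the reverse primer: GTAGTGACTCTT. This occurs on the top strand at positions 92–103.
Amplicon spans positions 27–103: 77 bp.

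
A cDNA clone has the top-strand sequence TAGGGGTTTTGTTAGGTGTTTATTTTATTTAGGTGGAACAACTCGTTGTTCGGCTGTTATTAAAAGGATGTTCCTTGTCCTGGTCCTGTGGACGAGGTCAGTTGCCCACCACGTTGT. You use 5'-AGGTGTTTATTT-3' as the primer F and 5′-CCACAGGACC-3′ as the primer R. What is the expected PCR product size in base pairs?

78 bp

The forward primer matches the template at positions 14–25.
Reverse complement of the reverse primer: GGTCCTGTGG. This occurs on the top strand at positions 82–91.
Product length = (reverse-primer end) − (forward-primer start) + 1 = 91 − 14 + 1 = 78 bp.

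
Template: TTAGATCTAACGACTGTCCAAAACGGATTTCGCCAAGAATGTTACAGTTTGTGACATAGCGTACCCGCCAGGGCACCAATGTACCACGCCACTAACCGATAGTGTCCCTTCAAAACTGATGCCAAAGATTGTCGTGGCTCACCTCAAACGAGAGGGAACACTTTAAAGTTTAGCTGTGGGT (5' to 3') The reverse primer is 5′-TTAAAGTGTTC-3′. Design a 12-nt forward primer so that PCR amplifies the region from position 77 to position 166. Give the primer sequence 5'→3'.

The reverse primer's reverse complement GAACACTTTAA matches the template at positions 156–166; the product starts at position 77.
The forward primer is identical to the top strand over positions 77–88: CAATGTACCACG.

5'-CAATGTACCACG-3'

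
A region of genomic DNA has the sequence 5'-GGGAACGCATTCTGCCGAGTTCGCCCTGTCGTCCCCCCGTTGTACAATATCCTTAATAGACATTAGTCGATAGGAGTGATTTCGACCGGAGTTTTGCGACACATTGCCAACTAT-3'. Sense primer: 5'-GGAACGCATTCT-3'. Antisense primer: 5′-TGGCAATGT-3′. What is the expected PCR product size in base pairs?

108 bp

Forward primer GGAACGCATTCT is found on the top strand at positions 2–13.
Reverse complement of the reverse primer: ACATTGCCA. This occurs on the top strand at positions 101–109.
Amplicon spans positions 2–109: 108 bp.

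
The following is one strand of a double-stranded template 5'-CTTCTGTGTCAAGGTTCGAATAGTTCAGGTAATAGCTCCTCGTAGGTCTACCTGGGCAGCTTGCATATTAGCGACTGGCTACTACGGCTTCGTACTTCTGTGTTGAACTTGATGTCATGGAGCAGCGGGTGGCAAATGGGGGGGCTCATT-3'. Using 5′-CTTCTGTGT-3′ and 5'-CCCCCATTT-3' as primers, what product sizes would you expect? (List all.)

142 bp, 48 bp

The forward primer CTTCTGTGT matches the top strand at positions 1–9, 95–103.
The reverse primer's reverse complement is AAATGGGGG, matching at positions 134–142.
Each forward site pairs with the reverse site to give a product ending at position 142: sizes 142, 48 bp.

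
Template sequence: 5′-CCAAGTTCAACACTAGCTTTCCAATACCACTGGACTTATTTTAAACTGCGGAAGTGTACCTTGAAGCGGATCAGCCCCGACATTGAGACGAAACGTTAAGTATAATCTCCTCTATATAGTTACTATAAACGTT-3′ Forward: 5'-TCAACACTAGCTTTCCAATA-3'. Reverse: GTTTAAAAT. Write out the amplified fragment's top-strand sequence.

Scanning the template, TCAACACTAGCTTTCCAATA occurs at positions 7–26; this primer anneals to the bottom strand there with its 3' end pointing downstream.
The reverse primer's reverse complement is ATTTTAAAC, which matches the template at positions 38–46.
The product is the template from position 7 through 46 (40 bp).

5'-TCAACACTAGCTTTCCAATACCACTGGACTTATTTTAAAC-3'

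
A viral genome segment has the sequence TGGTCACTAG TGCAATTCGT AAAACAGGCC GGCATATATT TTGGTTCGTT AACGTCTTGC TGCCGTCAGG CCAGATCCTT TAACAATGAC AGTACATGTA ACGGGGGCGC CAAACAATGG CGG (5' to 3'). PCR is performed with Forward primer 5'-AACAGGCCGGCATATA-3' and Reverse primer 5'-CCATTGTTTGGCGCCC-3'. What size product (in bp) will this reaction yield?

Scanning the template, AACAGGCCGGCATATA occurs at positions 23–38; this primer anneals to the bottom strand there with its 3' end pointing downstream.
Taking the reverse complement of CCATTGTTTGGCGCCC gives GGGCGCCAAACAATGG, found at positions 105–120 on the template; the primer anneals here to the top strand with its 3' end pointing upstream.
The product runs from position 23 to position 120, so its length is 120 − 23 + 1 = 98 bp.

98 bp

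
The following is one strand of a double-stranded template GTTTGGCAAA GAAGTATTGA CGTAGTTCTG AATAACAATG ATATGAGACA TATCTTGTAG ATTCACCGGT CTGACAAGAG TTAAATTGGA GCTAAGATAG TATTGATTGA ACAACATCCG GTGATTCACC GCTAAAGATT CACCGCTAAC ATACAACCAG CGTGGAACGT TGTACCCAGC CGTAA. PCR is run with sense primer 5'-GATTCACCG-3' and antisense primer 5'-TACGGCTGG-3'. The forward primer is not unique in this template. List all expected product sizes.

The forward primer GATTCACCG matches the top strand at positions 60–68, 123–131, 137–145.
The reverse primer's reverse complement is CCAGCCGTA, matching at positions 176–184.
Each forward site pairs with the reverse site to give a product ending at position 184: sizes 125, 62, 48 bp.

125 bp, 62 bp, 48 bp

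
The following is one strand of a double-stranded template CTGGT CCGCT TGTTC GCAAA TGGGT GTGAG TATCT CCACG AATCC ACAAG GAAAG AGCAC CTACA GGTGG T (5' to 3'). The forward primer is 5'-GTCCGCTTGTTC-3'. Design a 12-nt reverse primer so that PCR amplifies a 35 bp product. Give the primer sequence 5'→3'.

The forward primer binds at positions 4–15, so a 35 bp product ends at position 4 + 35 − 1 = 38.
The reverse primer anneals to the top strand over positions 27–38, i.e. to TGAGTATCTCCA.
Its sequence written 5'→3' is the reverse complement: TGGAGATACTCA.

5'-TGGAGATACTCA-3'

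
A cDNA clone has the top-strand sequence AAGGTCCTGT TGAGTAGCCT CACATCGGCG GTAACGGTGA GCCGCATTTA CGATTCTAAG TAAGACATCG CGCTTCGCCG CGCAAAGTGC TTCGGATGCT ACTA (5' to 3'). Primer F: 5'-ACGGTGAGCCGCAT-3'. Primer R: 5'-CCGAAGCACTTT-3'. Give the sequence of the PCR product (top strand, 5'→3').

Forward primer ACGGTGAGCCGCAT is found on the top strand at positions 34–47.
Taking the reverse complement of CCGAAGCACTTT gives AAAGTGCTTCGG, found at positions 84–95 on the template; the primer anneals here to the top strand with its 3' end pointing upstream.
The product is the template from position 34 through 95 (62 bp).

5'-ACGGTGAGCCGCATTTACGATTCTAAGTAAGACATCGCGCTTCGCCGCGCAAAGTGCTTCGG-3'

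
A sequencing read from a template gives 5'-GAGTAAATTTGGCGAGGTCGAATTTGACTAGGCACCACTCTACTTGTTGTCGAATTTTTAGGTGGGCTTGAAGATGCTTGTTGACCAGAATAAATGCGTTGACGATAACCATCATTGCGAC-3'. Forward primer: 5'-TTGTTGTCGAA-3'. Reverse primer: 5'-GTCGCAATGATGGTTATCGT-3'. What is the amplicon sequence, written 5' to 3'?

Forward primer TTGTTGTCGAA is found on the top strand at positions 44–54.
Taking the reverse complement of GTCGCAATGATGGTTATCGT gives ACGATAACCATCATTGCGAC, found at positions 102–121 on the template; the primer anneals here to the top strand with its 3' end pointing upstream.
The product is the template from position 44 through 121 (78 bp).

5'-TTGTTGTCGAATTTTTAGGTGGGCTTGAAGATGCTTGTTGACCAGAATAAATGCGTTGACGATAACCATCATTGCGAC-3'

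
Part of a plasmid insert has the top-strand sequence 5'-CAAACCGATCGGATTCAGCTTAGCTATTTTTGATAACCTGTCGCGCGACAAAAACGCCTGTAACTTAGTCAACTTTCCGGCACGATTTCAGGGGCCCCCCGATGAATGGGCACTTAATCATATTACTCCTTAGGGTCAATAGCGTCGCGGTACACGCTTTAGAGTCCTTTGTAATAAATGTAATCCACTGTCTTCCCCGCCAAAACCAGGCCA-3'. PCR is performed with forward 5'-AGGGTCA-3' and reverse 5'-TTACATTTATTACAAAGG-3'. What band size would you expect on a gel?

Forward primer AGGGTCA is found on the top strand at positions 132–138.
The reverse primer's reverse complement is CCTTTGTAATAAATGTAA, which matches the template at positions 166–183.
Product length = (reverse-primer end) − (forward-primer start) + 1 = 183 − 132 + 1 = 52 bp.

52 bp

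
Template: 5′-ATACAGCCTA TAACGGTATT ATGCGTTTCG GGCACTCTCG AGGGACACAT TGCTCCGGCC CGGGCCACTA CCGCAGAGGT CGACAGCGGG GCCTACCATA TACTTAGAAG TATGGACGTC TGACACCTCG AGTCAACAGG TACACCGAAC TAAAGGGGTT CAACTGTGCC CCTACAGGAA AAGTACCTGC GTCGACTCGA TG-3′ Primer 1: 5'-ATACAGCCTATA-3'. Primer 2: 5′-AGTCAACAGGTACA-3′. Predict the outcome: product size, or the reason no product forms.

No product — both primers anneal to the same strand and extend in the same direction.

Primer 1 (ATACAGCCTATA) matches the top strand at positions 1–12 (3' end points downstream).
Primer 2 (AGTCAACAGGTACA) also matches the top strand directly, at positions 131–144 — its reverse complement TGTACCTGTTGACT is not present.
Both primers anneal to the bottom strand with 3' ends pointing the same way, so neither can prime synthesis back toward the other.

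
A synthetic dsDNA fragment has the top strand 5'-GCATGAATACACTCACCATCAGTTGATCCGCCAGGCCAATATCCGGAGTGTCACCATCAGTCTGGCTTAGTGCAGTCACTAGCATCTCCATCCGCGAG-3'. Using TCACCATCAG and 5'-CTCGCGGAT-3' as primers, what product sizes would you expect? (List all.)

The forward primer TCACCATCAG matches the top strand at positions 13–22, 51–60.
The reverse primer's reverse complement is ATCCGCGAG, matching at positions 90–98.
Each forward site pairs with the reverse site to give a product ending at position 98: sizes 86, 48 bp.

86 bp, 48 bp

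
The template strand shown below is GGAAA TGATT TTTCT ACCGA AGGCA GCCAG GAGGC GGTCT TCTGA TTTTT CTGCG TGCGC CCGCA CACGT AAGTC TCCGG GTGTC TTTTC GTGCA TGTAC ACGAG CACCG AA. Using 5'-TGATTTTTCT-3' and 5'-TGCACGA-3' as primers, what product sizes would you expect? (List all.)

The forward primer TGATTTTTCT matches the top strand at positions 6–15, 43–52.
The reverse primer's reverse complement is TCGTGCA, matching at positions 89–95.
Each forward site pairs with the reverse site to give a product ending at position 95: sizes 90, 53 bp.

90 bp, 53 bp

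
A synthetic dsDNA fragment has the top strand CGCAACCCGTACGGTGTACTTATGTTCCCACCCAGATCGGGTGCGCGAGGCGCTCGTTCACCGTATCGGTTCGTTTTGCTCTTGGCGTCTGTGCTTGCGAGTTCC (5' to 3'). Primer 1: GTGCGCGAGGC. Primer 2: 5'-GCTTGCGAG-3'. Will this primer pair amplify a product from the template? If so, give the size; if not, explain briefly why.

Primer 1 (GTGCGCGAGGC) matches the top strand at positions 41–51 (3' end points downstream).
Primer 2 (GCTTGCGAG) also matches the top strand directly, at positions 93–101 — its reverse complement CTCGCAAGC is not present.
Both primers anneal to the bottom strand with 3' ends pointing the same way, so neither can prime synthesis back toward the other.

No product — both primers anneal to the same strand and extend in the same direction.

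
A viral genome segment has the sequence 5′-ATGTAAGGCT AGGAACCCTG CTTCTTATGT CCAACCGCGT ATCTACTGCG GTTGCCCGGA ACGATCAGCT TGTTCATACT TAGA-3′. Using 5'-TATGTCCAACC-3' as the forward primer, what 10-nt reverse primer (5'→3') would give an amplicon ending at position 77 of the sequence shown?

5'-ATGAACAAGC-3'

The forward primer binds at positions 26–36; the product's 3' end on the top strand is position 77.
The reverse primer anneals to the top strand over positions 68–77, i.e. to GCTTGTTCAT.
Its sequence written 5'→3' is the reverse complement: ATGAACAAGC.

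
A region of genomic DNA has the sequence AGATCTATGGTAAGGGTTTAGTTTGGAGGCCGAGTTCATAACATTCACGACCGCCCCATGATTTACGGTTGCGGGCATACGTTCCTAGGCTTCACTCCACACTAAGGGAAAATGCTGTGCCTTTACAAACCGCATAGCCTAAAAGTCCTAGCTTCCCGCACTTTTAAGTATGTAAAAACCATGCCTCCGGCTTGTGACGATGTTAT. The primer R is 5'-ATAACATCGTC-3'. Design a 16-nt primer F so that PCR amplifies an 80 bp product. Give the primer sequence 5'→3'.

The reverse primer's reverse complement GACGATGTTAT matches the template at positions 196–206, so the product ends at position 206.
An 80 bp product then starts at position 206 − 80 + 1 = 127.
The forward primer is identical to the top strand there: AAACCGCATAGCCTAA.

5'-AAACCGCATAGCCTAA-3'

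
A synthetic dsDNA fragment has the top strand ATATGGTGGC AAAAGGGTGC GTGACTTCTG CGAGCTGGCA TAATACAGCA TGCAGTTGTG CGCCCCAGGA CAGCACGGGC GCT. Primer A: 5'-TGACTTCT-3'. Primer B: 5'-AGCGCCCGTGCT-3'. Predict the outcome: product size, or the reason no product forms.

Primer A (TGACTTCT) matches the top strand at positions 22–29; it acts as a forward primer.
Primer B's reverse complement is AGCACGGGCGCT, matching the top strand at positions 72–83; it acts as a reverse primer.
The 3' ends face each other across positions 22–83, giving a 62 bp product.

Yes — a 62 bp product.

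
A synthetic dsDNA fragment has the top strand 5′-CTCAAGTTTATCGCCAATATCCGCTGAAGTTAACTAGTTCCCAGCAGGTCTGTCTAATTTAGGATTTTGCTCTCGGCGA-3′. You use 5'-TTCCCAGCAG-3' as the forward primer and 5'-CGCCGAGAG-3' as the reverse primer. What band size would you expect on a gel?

41 bp

Forward primer TTCCCAGCAG is found on the top strand at positions 38–47.
Reverse complement of the reverse primer: CTCTCGGCG. This occurs on the top strand at positions 70–78.
Product length = (reverse-primer end) − (forward-primer start) + 1 = 78 − 38 + 1 = 41 bp.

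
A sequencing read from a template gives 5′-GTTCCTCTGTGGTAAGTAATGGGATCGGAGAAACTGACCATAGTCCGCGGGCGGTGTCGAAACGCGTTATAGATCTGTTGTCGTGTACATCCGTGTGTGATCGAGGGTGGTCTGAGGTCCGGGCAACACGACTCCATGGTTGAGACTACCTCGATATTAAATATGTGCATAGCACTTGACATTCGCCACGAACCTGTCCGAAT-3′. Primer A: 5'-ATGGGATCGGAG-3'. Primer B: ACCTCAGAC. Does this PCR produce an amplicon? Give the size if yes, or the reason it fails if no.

Yes — a 100 bp product.

Primer A (ATGGGATCGGAG) matches the top strand at positions 19–30; it acts as a forward primer.
Primer B's reverse complement is GTCTGAGGT, matching the top strand at positions 110–118; it acts as a reverse primer.
The 3' ends face each other across positions 19–118, giving a 100 bp product.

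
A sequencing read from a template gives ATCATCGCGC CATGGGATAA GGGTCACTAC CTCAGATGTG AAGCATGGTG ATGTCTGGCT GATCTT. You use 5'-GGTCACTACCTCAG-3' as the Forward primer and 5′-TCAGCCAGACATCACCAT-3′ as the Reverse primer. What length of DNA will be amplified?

41 bp

Forward primer GGTCACTACCTCAG is found on the top strand at positions 22–35.
Taking the reverse complement of TCAGCCAGACATCACCAT gives ATGGTGATGTCTGGCTGA, found at positions 45–62 on the template; the primer anneals here to the top strand with its 3' end pointing upstream.
Product length = (reverse-primer end) − (forward-primer start) + 1 = 62 − 22 + 1 = 41 bp.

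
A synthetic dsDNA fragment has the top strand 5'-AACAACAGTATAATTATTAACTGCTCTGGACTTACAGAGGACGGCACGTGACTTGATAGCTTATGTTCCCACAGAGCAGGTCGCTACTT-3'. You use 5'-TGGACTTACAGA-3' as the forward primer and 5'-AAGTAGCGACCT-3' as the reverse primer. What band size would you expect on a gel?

Forward primer TGGACTTACAGA is found on the top strand at positions 27–38.
Reverse complement of the reverse primer: AGGTCGCTACTT. This occurs on the top strand at positions 78–89.
Amplicon spans positions 27–89: 63 bp.

63 bp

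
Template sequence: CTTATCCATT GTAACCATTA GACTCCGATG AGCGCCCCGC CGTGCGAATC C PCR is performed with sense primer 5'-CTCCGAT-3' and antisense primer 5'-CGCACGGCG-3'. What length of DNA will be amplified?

The forward primer matches the template at positions 23–29.
The reverse primer's reverse complement is CGCCGTGCG, which matches the template at positions 38–46.
Amplicon spans positions 23–46: 24 bp.

24 bp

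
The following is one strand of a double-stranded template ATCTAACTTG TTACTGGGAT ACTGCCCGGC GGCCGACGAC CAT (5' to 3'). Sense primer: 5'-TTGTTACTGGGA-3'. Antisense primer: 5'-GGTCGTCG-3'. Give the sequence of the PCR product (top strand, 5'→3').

The forward primer matches the template at positions 8–19.
Reverse complement of the reverse primer: CGACGACC. This occurs on the top strand at positions 34–41.
The product is the template from position 8 through 41 (34 bp).

5'-TTGTTACTGGGATACTGCCCGGCGGCCGACGACC-3'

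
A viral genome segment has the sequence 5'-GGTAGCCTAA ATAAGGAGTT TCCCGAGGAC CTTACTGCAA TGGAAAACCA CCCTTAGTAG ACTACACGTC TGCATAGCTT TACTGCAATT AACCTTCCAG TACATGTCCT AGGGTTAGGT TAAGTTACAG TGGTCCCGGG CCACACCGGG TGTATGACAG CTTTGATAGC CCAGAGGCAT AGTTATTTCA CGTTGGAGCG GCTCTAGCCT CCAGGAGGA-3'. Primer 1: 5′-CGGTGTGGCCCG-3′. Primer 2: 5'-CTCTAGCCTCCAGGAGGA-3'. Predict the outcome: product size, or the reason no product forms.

Primer 1 (CGGTGTGGCCCG) has reverse complement CGGGCCACACCG, which matches the top strand at positions 137–148; primer 1 anneals to the top strand there with its 3' end pointing upstream toward position 137.
Primer 2 (CTCTAGCCTCCAGGAGGA) matches the top strand directly at positions 202–219; it anneals to the bottom strand with its 3' end pointing downstream toward position 219.
The 3' ends diverge (primer 1 extends toward position 1, primer 2 toward position 219), so the primers never converge on a shared product.

No product — the primers' 3' ends point away from each other.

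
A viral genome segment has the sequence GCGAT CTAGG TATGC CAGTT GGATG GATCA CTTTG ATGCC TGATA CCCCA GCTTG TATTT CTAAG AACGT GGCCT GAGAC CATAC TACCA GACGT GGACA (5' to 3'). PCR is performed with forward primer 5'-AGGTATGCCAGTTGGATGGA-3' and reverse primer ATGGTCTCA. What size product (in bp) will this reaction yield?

Forward primer AGGTATGCCAGTTGGATGGA is found on the top strand at positions 8–27.
The reverse primer's reverse complement is TGAGACCAT, which matches the template at positions 75–83.
Amplicon spans positions 8–83: 76 bp.

76 bp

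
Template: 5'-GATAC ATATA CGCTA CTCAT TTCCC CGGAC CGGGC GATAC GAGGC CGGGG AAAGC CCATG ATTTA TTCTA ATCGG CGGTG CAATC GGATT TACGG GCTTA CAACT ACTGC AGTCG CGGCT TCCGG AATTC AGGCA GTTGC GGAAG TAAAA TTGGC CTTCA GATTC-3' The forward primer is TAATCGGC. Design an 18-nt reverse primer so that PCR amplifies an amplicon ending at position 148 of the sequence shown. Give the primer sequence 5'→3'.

The forward primer binds at positions 69–76; the product's 3' end on the top strand is position 148.
The reverse primer anneals to the top strand over positions 131–148, i.e. to AGGCAGTTGCGGAAGTAA.
Its sequence written 5'→3' is the reverse complement: TTACTTCCGCAACTGCCT.

5'-TTACTTCCGCAACTGCCT-3'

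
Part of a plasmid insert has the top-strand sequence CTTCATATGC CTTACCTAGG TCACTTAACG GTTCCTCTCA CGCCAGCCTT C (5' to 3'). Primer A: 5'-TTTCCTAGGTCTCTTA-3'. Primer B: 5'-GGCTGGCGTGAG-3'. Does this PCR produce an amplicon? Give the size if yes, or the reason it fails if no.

No product — primer A has no binding site in the template.

Primer A (TTTCCTAGGTCTCTTA) does not match the top strand, and its reverse complement TAAGAGACCTAGGAAA does not match either.
With no annealing site for primer A, no amplification occurs.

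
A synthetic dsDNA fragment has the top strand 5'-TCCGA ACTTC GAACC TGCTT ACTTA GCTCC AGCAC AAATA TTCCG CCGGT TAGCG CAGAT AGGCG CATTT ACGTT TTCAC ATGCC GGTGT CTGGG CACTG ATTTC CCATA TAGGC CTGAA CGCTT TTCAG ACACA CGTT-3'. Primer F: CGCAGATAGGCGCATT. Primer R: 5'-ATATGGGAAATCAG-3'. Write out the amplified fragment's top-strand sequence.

5'-CGCAGATAGGCGCATTTACGTTTTCACATGCCGGTGTCTGGGCACTGATTTCCCATAT-3'

Scanning the template, CGCAGATAGGCGCATT occurs at positions 54–69; this primer anneals to the bottom strand there with its 3' end pointing downstream.
Reverse complement of the reverse primer: CTGATTTCCCATAT. This occurs on the top strand at positions 98–111.
The product is the template from position 54 through 111 (58 bp).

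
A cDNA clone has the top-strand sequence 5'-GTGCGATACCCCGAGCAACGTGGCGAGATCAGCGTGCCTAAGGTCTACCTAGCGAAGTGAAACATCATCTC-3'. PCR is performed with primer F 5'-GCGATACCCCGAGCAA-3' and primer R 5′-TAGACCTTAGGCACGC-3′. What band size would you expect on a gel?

The forward primer matches the template at positions 3–18.
The reverse primer's reverse complement is GCGTGCCTAAGGTCTA, which matches the template at positions 32–47.
The product runs from position 3 to position 47, so its length is 47 − 3 + 1 = 45 bp.

45 bp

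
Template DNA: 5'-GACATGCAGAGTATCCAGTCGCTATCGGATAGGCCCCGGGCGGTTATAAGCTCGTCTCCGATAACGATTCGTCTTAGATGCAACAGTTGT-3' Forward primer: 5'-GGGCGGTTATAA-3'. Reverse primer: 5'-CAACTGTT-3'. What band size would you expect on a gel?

52 bp

Forward primer GGGCGGTTATAA is found on the top strand at positions 38–49.
Reverse complement of the reverse primer: AACAGTTG. This occurs on the top strand at positions 82–89.
The product runs from position 38 to position 89, so its length is 89 − 38 + 1 = 52 bp.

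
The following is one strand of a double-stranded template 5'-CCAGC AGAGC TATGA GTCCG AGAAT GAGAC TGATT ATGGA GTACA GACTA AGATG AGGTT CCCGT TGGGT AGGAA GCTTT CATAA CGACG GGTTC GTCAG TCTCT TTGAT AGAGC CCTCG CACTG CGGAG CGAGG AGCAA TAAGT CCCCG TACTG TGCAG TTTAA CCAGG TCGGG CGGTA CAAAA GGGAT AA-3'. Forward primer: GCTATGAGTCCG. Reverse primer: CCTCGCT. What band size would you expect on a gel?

Scanning the template, GCTATGAGTCCG occurs at positions 9–20; this primer anneals to the bottom strand there with its 3' end pointing downstream.
Reverse complement of the reverse primer: AGCGAGG. This occurs on the top strand at positions 129–135.
The product runs from position 9 to position 135, so its length is 135 − 9 + 1 = 127 bp.

127 bp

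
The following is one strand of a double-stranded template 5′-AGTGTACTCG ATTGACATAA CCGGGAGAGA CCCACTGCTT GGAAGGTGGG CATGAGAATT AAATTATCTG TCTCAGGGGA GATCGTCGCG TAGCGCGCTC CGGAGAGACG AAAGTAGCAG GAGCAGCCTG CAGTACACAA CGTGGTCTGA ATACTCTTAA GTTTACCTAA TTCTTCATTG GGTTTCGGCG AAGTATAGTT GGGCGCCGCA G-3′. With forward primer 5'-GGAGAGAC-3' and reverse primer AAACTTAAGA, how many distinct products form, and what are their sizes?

Two products: 141 bp, 63 bp

The forward primer GGAGAGAC matches the top strand at positions 24–31, 102–109.
The reverse primer's reverse complement is TCTTAAGTTT, matching at positions 155–164.
Each forward site pairs with the reverse site to give a product ending at position 164: sizes 141, 63 bp.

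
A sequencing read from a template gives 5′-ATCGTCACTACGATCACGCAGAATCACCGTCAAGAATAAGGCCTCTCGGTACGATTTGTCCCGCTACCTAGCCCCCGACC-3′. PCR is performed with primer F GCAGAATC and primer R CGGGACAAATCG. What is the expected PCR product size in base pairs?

46 bp

Scanning the template, GCAGAATC occurs at positions 18–25; this primer anneals to the bottom strand there with its 3' end pointing downstream.
Reverse complement of the reverse primer: CGATTTGTCCCG. This occurs on the top strand at positions 52–63.
Amplicon spans positions 18–63: 46 bp.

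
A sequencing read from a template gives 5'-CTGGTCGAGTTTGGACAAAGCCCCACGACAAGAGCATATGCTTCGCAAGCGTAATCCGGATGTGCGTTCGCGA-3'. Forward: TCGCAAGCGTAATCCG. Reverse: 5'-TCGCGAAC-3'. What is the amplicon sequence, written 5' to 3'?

Forward primer TCGCAAGCGTAATCCG is found on the top strand at positions 43–58.
Reverse complement of the reverse primer: GTTCGCGA. This occurs on the top strand at positions 66–73.
The product is the template from position 43 through 73 (31 bp).

5'-TCGCAAGCGTAATCCGGATGTGCGTTCGCGA-3'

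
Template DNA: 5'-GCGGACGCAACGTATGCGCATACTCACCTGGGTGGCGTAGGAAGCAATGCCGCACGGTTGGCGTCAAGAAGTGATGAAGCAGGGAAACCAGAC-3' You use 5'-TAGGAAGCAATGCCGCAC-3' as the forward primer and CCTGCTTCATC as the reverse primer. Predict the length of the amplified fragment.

46 bp

Scanning the template, TAGGAAGCAATGCCGCAC occurs at positions 38–55; this primer anneals to the bottom strand there with its 3' end pointing downstream.
Reverse complement of the reverse primer: GATGAAGCAGG. This occurs on the top strand at positions 73–83.
Product length = (reverse-primer end) − (forward-primer start) + 1 = 83 − 38 + 1 = 46 bp.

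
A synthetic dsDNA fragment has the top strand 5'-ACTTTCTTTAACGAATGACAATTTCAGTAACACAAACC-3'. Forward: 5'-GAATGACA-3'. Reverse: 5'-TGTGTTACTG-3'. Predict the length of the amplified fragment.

Scanning the template, GAATGACA occurs at positions 13–20; this primer anneals to the bottom strand there with its 3' end pointing downstream.
Taking the reverse complement of TGTGTTACTG gives CAGTAACACA, found at positions 25–34 on the template; the primer anneals here to the top strand with its 3' end pointing upstream.
The product runs from position 13 to position 34, so its length is 34 − 13 + 1 = 22 bp.

22 bp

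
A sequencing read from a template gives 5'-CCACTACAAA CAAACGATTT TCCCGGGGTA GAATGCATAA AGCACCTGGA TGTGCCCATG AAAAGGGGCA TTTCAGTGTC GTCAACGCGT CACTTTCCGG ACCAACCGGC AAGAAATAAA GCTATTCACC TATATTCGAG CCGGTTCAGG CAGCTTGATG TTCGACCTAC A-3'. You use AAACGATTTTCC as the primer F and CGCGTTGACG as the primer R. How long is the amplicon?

Scanning the template, AAACGATTTTCC occurs at positions 12–23; this primer anneals to the bottom strand there with its 3' end pointing downstream.
Reverse complement of the reverse primer: CGTCAACGCG. This occurs on the top strand at positions 80–89.
Product length = (reverse-primer end) − (forward-primer start) + 1 = 89 − 12 + 1 = 78 bp.

78 bp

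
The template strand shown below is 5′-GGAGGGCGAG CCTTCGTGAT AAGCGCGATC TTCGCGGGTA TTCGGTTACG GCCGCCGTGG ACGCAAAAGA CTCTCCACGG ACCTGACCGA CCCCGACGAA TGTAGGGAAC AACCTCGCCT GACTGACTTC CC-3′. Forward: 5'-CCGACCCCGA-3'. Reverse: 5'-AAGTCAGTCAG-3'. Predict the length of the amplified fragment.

43 bp

The forward primer matches the template at positions 87–96.
The reverse primer's reverse complement is CTGACTGACTT, which matches the template at positions 119–129.
Product length = (reverse-primer end) − (forward-primer start) + 1 = 129 − 87 + 1 = 43 bp.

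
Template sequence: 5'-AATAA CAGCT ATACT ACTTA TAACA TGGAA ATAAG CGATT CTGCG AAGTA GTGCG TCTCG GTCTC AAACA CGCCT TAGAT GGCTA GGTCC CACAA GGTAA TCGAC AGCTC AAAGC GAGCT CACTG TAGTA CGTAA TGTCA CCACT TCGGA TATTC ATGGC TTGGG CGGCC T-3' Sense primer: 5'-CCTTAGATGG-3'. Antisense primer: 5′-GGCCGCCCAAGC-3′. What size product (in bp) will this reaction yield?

98 bp

Scanning the template, CCTTAGATGG occurs at positions 73–82; this primer anneals to the bottom strand there with its 3' end pointing downstream.
Reverse complement of the reverse primer: GCTTGGGCGGCC. This occurs on the top strand at positions 159–170.
Amplicon spans positions 73–170: 98 bp.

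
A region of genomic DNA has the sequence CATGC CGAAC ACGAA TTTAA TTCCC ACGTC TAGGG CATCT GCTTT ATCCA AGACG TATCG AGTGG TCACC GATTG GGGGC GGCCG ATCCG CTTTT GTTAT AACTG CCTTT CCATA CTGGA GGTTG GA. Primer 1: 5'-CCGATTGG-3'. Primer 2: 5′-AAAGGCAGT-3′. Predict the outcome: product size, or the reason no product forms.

Yes — a 42 bp product.

Primer 1 (CCGATTGG) matches the top strand at positions 69–76; it acts as a forward primer.
Primer 2's reverse complement is ACTGCCTTT, matching the top strand at positions 102–110; it acts as a reverse primer.
The 3' ends face each other across positions 69–110, giving a 42 bp product.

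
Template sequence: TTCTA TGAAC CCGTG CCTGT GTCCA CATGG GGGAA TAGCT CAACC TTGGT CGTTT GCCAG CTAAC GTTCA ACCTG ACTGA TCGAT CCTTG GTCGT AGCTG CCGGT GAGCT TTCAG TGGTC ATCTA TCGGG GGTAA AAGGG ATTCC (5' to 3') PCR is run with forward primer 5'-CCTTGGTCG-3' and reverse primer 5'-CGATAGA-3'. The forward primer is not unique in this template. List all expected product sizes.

The forward primer CCTTGGTCG matches the top strand at positions 44–52, 86–94.
The reverse primer's reverse complement is TCTATCG, matching at positions 122–128.
Each forward site pairs with the reverse site to give a product ending at position 128: sizes 85, 43 bp.

85 bp, 43 bp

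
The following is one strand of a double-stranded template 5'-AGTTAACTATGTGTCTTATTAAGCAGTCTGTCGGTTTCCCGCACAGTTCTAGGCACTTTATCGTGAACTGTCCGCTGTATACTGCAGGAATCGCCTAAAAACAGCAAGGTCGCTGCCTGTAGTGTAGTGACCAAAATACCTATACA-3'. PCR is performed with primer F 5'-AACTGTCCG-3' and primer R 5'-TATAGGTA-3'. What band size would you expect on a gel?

Forward primer AACTGTCCG is found on the top strand at positions 66–74.
The reverse primer's reverse complement is TACCTATA, which matches the template at positions 137–144.
Amplicon spans positions 66–144: 79 bp.

79 bp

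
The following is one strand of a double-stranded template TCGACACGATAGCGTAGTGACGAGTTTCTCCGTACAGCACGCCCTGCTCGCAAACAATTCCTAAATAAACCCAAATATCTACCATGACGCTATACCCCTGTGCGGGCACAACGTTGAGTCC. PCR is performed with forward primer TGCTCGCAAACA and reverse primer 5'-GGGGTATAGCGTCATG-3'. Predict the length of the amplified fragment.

54 bp

Scanning the template, TGCTCGCAAACA occurs at positions 45–56; this primer anneals to the bottom strand there with its 3' end pointing downstream.
The reverse primer's reverse complement is CATGACGCTATACCCC, which matches the template at positions 83–98.
Amplicon spans positions 45–98: 54 bp.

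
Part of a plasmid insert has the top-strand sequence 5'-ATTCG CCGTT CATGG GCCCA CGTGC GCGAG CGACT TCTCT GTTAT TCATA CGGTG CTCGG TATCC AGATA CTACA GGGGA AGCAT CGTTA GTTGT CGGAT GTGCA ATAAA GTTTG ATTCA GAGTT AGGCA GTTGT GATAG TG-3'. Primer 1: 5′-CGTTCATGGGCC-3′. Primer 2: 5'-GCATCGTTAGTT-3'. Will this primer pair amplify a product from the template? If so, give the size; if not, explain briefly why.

No product — both primers anneal to the same strand and extend in the same direction.

Primer 1 (CGTTCATGGGCC) matches the top strand at positions 7–18 (3' end points downstream).
Primer 2 (GCATCGTTAGTT) also matches the top strand directly, at positions 82–93 — its reverse complement AACTAACGATGC is not present.
Both primers anneal to the bottom strand with 3' ends pointing the same way, so neither can prime synthesis back toward the other.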